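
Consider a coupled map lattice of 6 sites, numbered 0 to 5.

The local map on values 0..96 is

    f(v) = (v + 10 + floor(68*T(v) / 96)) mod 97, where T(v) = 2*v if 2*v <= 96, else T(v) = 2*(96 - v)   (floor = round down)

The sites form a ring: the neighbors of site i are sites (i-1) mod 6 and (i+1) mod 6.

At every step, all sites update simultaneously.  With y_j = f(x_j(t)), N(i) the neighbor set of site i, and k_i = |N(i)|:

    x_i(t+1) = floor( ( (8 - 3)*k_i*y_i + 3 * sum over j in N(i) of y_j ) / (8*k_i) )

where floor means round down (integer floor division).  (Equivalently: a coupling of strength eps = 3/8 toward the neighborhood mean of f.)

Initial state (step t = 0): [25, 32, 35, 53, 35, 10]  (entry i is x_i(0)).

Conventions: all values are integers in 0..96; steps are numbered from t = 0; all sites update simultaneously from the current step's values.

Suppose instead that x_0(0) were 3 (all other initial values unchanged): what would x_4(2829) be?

Simulating step by step:
t=0: [3, 32, 35, 53, 35, 10]
t=1: [33, 75, 79, 51, 70, 42]
t=2: [61, 30, 18, 23, 19, 29]
t=3: [44, 65, 60, 60, 61, 64]
t=4: [19, 21, 23, 23, 23, 21]
t=5: [56, 60, 64, 65, 64, 60]
t=6: [24, 23, 22, 21, 22, 23]
t=7: [66, 65, 62, 61, 62, 65]
t=8: [21, 21, 22, 23, 22, 21]
t=9: [60, 60, 62, 64, 62, 60]
t=10: [24, 23, 23, 22, 23, 23]
t=11: [66, 65, 64, 63, 64, 65]
t=12: [21, 21, 21, 22, 21, 21]
t=13: [60, 60, 60, 61, 60, 60]
t=14: [24, 24, 23, 23, 23, 24]
t=15: [68, 67, 65, 65, 65, 67]
t=16: [20, 20, 21, 21, 21, 20]
t=17: [58, 58, 59, 60, 59, 58]
t=18: [24, 24, 24, 24, 24, 24]
t=19: [68, 68, 68, 68, 68, 68]
t=20: [20, 20, 20, 20, 20, 20]
t=21: [58, 58, 58, 58, 58, 58]
t=22: [24, 24, 24, 24, 24, 24]

Answer: x_4(2829) = 58
Key observation: The state at step 18, [24, 24, 24, 24, 24, 24], reappears at step 22: the system is in a cycle of period 4 from step 18 on.  Therefore the state at step 2829 equals the state at step 18 + ((2829 - 18) mod 4) = 21, which is [58, 58, 58, 58, 58, 58].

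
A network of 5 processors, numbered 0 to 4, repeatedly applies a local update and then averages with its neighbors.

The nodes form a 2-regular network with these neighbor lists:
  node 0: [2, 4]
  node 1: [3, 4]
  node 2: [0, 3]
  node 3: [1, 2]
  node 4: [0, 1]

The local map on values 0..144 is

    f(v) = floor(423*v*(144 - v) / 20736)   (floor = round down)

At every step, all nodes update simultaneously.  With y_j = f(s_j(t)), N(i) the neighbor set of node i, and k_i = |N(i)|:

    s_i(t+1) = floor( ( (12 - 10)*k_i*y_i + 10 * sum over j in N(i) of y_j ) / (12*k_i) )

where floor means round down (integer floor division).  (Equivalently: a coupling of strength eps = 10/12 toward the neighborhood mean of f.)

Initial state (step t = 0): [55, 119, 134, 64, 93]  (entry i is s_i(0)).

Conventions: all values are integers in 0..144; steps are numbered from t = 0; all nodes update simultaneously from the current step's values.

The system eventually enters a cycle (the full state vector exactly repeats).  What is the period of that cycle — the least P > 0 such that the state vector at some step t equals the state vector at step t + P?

Answer: 2
Key observation: The state at step 4, [99, 99, 99, 99, 99], reappears at step 6 — and no state repeats earlier — so the cycle the system enters has period 2.

Derivation:
t=0: [55, 119, 134, 64, 93]
t=1: [67, 93, 89, 53, 82]
t=2: [101, 99, 101, 97, 100]
t=3: [88, 90, 90, 89, 89]
t=4: [99, 99, 99, 99, 99]
t=5: [90, 90, 90, 90, 90]
t=6: [99, 99, 99, 99, 99]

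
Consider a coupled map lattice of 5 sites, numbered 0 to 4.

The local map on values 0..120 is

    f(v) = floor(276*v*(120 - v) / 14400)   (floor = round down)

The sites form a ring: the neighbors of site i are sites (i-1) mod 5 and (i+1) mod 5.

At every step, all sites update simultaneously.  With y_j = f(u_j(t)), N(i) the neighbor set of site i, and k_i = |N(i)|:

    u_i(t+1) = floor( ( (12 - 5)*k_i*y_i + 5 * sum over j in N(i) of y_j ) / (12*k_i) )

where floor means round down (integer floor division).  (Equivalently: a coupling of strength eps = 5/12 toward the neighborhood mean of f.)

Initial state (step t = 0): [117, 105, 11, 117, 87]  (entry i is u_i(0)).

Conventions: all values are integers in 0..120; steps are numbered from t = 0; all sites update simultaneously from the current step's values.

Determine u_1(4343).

Simulating step by step:
t=0: [117, 105, 11, 117, 87]
t=1: [21, 23, 20, 19, 34]
t=2: [43, 40, 38, 40, 48]
t=3: [63, 61, 59, 61, 64]
t=4: [68, 68, 68, 68, 68]
t=5: [67, 67, 67, 67, 67]
t=6: [68, 68, 68, 68, 68]

Answer: u_1(4343) = 67
Key observation: The state at step 4, [68, 68, 68, 68, 68], reappears at step 6: the system is in a cycle of period 2 from step 4 on.  Therefore the state at step 4343 equals the state at step 4 + ((4343 - 4) mod 2) = 5, which is [67, 67, 67, 67, 67].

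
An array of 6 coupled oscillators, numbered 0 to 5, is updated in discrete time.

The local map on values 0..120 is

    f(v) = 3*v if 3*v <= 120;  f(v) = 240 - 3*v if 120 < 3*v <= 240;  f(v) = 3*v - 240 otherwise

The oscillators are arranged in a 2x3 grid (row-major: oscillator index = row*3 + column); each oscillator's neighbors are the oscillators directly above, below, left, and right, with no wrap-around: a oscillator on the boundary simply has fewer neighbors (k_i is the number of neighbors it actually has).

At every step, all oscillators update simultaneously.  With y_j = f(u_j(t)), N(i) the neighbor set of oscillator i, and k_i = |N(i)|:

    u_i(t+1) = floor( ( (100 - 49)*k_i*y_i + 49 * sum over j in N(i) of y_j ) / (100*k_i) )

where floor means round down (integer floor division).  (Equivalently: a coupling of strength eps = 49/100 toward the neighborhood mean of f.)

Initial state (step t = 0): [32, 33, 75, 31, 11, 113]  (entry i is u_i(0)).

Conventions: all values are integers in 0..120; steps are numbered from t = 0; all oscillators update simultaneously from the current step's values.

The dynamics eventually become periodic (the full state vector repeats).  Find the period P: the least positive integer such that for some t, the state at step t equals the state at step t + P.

Answer: 13
Key observation: The state at step 57, [108, 99, 108, 108, 99, 108], reappears at step 70 — and no state repeats earlier — so the cycle the system enters has period 13.

Derivation:
t=0: [32, 33, 75, 31, 11, 113]
t=1: [96, 74, 56, 79, 64, 62]
t=2: [29, 36, 54, 25, 36, 56]
t=3: [89, 99, 83, 86, 96, 82]
t=4: [32, 42, 20, 27, 37, 17]
t=5: [96, 101, 71, 92, 96, 67]
t=6: [48, 52, 38, 41, 47, 38]
t=7: [98, 93, 106, 107, 101, 110]
t=8: [56, 51, 71, 69, 66, 80]
t=9: [66, 67, 35, 44, 41, 16]
t=10: [57, 63, 74, 94, 91, 78]
t=11: [57, 45, 23, 46, 33, 15]
t=12: [85, 92, 71, 93, 91, 64]
t=13: [26, 30, 34, 31, 36, 39]
t=14: [84, 92, 102, 93, 104, 111]
t=15: [24, 42, 65, 40, 64, 81]
t=16: [94, 85, 51, 90, 63, 24]
t=17: [32, 37, 65, 38, 45, 70]
t=18: [104, 96, 57, 107, 95, 52]
t=19: [68, 54, 67, 69, 57, 70]
t=20: [45, 63, 46, 42, 58, 41]
t=21: [93, 70, 93, 100, 79, 100]
t=22: [41, 28, 41, 40, 26, 40]
t=23: [109, 93, 109, 108, 92, 108]
t=24: [74, 54, 74, 72, 52, 72]
t=25: [34, 59, 34, 37, 63, 37]
t=26: [94, 73, 94, 94, 72, 94]
t=27: [36, 28, 36, 37, 29, 37]
t=28: [102, 92, 102, 104, 94, 104]
t=29: [60, 46, 60, 63, 50, 63]
t=30: [68, 86, 68, 62, 79, 62]
t=31: [36, 21, 36, 37, 22, 37]
t=32: [97, 78, 97, 99, 80, 99]
t=33: [41, 19, 41, 41, 19, 41]
t=34: [102, 76, 102, 102, 76, 102]
t=35: [52, 29, 52, 52, 29, 52]
t=36: [84, 86, 84, 84, 86, 84]
t=37: [13, 16, 13, 13, 16, 13]
t=38: [41, 45, 41, 41, 45, 41]
t=39: [114, 108, 114, 114, 108, 114]
t=40: [97, 89, 97, 97, 89, 97]
t=41: [45, 34, 45, 45, 34, 45]
t=42: [104, 102, 104, 104, 102, 104]
t=43: [70, 67, 70, 70, 67, 70]
t=44: [32, 36, 32, 32, 36, 32]
t=45: [98, 104, 98, 98, 104, 98]
t=46: [58, 66, 58, 58, 66, 58]
t=47: [60, 49, 60, 60, 49, 60]
t=48: [68, 82, 68, 68, 82, 68]
t=49: [28, 15, 28, 28, 15, 28]
t=50: [74, 57, 74, 74, 57, 74]
t=51: [30, 52, 30, 30, 52, 30]
t=52: [88, 85, 88, 88, 85, 88]
t=53: [21, 17, 21, 21, 17, 21]
t=54: [60, 54, 60, 60, 54, 60]
t=55: [64, 72, 64, 64, 72, 64]
t=56: [42, 31, 42, 42, 31, 42]
t=57: [108, 99, 108, 108, 99, 108]
t=58: [77, 65, 77, 77, 65, 77]
t=59: [17, 33, 17, 17, 33, 17]
t=60: [62, 83, 62, 62, 83, 62]
t=61: [42, 23, 42, 42, 23, 42]
t=62: [102, 83, 102, 102, 83, 102]
t=63: [52, 27, 52, 52, 27, 52]
t=64: [83, 81, 83, 83, 81, 83]
t=65: [7, 4, 7, 7, 4, 7]
t=66: [18, 14, 18, 18, 14, 18]
t=67: [51, 45, 51, 51, 45, 51]
t=68: [91, 99, 91, 91, 99, 91]
t=69: [38, 49, 38, 38, 49, 38]
t=70: [108, 99, 108, 108, 99, 108]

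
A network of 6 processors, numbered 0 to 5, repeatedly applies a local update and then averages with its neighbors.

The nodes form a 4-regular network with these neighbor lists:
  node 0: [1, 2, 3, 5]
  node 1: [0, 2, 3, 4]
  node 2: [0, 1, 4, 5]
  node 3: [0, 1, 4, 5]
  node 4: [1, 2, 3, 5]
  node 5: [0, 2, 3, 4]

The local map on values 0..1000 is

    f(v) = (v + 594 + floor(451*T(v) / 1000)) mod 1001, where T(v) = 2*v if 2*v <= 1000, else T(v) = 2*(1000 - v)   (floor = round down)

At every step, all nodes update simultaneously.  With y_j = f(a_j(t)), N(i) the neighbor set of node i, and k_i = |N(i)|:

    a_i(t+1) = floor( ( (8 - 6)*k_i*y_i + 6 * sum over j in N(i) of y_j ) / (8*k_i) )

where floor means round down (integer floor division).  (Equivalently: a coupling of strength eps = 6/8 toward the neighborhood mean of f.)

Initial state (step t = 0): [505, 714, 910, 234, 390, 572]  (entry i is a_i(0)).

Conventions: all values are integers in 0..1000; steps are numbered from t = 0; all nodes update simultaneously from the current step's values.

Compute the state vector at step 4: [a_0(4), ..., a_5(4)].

Simulating step by step:
t=0: [505, 714, 910, 234, 390, 572]
t=1: [461, 422, 519, 383, 409, 419]
t=2: [426, 418, 440, 384, 401, 416]
t=3: [386, 380, 394, 367, 374, 379]
t=4: [318, 315, 321, 308, 312, 315]

Answer: [318, 315, 321, 308, 312, 315]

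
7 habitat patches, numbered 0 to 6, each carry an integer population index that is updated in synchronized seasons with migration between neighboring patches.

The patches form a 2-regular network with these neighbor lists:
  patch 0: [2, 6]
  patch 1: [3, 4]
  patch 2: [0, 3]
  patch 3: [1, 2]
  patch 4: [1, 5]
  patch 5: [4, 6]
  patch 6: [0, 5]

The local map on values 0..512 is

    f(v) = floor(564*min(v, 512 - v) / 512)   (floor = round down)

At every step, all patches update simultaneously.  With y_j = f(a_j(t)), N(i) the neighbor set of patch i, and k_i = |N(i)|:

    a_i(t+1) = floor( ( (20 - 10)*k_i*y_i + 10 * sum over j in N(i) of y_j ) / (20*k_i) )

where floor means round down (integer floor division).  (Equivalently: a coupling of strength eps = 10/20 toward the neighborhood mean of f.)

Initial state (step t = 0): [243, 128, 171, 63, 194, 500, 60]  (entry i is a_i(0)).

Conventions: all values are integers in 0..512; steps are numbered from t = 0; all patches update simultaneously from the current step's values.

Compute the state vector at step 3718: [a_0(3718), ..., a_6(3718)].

Answer: [255, 255, 255, 255, 255, 255, 255]
Key observation: The state at step 33, [280, 280, 280, 280, 280, 280, 280], reappears at step 35: the system is in a cycle of period 2 from step 33 on.  Therefore the state at step 3718 equals the state at step 33 + ((3718 - 33) mod 2) = 34, which is [255, 255, 255, 255, 255, 255, 255].

Derivation:
t=0: [243, 128, 171, 63, 194, 500, 60]
t=1: [197, 141, 178, 116, 145, 76, 103]
t=2: [185, 149, 184, 151, 139, 109, 131]
t=3: [188, 161, 193, 174, 147, 134, 152]
t=4: [198, 176, 205, 192, 161, 155, 172]
t=5: [212, 193, 219, 210, 179, 176, 191]
t=6: [229, 213, 236, 228, 199, 198, 211]
t=7: [248, 234, 255, 248, 222, 221, 233]
t=8: [270, 257, 276, 270, 247, 246, 257]
t=9: [267, 274, 262, 267, 273, 273, 274]
t=10: [268, 264, 272, 268, 262, 262, 264]
t=11: [268, 272, 266, 268, 274, 274, 272]
t=12: [267, 264, 269, 267, 262, 262, 264]
t=13: [269, 272, 268, 269, 274, 274, 272]
t=14: [266, 264, 267, 266, 262, 262, 264]
t=15: [270, 272, 269, 270, 274, 274, 272]
t=16: [265, 264, 266, 265, 262, 262, 264]
t=17: [271, 273, 271, 271, 274, 274, 273]
t=18: [264, 263, 265, 264, 262, 262, 263]
t=19: [273, 274, 272, 273, 274, 274, 274]
t=20: [263, 262, 263, 263, 262, 262, 262]
t=21: [274, 274, 274, 274, 275, 275, 274]
t=22: [262, 261, 262, 262, 261, 261, 261]
t=23: [275, 275, 275, 275, 276, 276, 275]
t=24: [261, 260, 261, 261, 259, 259, 260]
t=25: [276, 277, 276, 276, 277, 277, 277]
t=26: [258, 258, 259, 258, 258, 258, 258]
t=27: [278, 279, 278, 278, 279, 279, 279]
t=28: [256, 256, 257, 256, 256, 256, 256]
t=29: [281, 282, 281, 281, 282, 282, 282]
t=30: [253, 253, 254, 253, 253, 253, 253]
t=31: [278, 278, 278, 278, 278, 278, 278]
t=32: [257, 257, 257, 257, 257, 257, 257]
t=33: [280, 280, 280, 280, 280, 280, 280]
t=34: [255, 255, 255, 255, 255, 255, 255]
t=35: [280, 280, 280, 280, 280, 280, 280]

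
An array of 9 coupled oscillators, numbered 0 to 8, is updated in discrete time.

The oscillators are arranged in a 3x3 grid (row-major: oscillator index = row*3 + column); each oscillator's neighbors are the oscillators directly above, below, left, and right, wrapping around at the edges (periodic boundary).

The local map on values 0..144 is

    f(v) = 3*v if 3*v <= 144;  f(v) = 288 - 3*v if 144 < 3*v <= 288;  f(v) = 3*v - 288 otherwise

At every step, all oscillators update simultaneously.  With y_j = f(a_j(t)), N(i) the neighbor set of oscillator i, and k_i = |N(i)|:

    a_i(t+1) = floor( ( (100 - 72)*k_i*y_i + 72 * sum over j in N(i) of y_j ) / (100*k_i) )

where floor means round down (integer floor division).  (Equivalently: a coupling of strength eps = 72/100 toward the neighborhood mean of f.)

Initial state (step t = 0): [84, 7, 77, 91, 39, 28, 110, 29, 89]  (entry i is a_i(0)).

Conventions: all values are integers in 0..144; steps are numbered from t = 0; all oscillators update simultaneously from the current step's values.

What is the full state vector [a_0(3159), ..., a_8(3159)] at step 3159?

Answer: [127, 127, 125, 127, 127, 125, 127, 127, 125]
Key observation: The state at step 20, [91, 91, 89, 91, 91, 89, 91, 91, 89], reappears at step 25: the system is in a cycle of period 5 from step 20 on.  Therefore the state at step 3159 equals the state at step 20 + ((3159 - 20) mod 5) = 24, which is [127, 127, 125, 127, 127, 125, 127, 127, 125].

Derivation:
t=0: [84, 7, 77, 91, 39, 28, 110, 29, 89]
t=1: [34, 59, 45, 54, 70, 61, 40, 60, 54]
t=2: [117, 107, 117, 108, 102, 113, 116, 108, 119]
t=3: [52, 41, 56, 44, 33, 47, 53, 42, 57]
t=4: [127, 120, 125, 127, 121, 123, 127, 119, 125]
t=5: [88, 78, 84, 87, 77, 84, 87, 78, 83]
t=6: [32, 45, 37, 33, 46, 38, 33, 46, 38]
t=7: [106, 124, 113, 108, 126, 115, 108, 126, 115]
t=8: [45, 70, 55, 48, 73, 58, 48, 73, 58]
t=9: [125, 93, 113, 123, 92, 112, 123, 92, 112]
t=10: [64, 31, 48, 63, 30, 48, 63, 30, 48]
t=11: [105, 101, 126, 104, 101, 126, 104, 101, 126]
t=12: [35, 30, 65, 34, 30, 64, 34, 30, 64]
t=13: [99, 93, 95, 99, 93, 95, 99, 93, 95]
t=14: [7, 7, 5, 7, 7, 5, 7, 7, 5]
t=15: [19, 19, 17, 19, 19, 17, 19, 19, 17]
t=16: [55, 55, 53, 55, 55, 53, 55, 55, 53]
t=17: [124, 124, 126, 124, 124, 126, 124, 124, 126]
t=18: [85, 85, 87, 85, 85, 87, 85, 85, 87]
t=19: [31, 31, 29, 31, 31, 29, 31, 31, 29]
t=20: [91, 91, 89, 91, 91, 89, 91, 91, 89]
t=21: [16, 16, 18, 16, 16, 18, 16, 16, 18]
t=22: [49, 49, 51, 49, 49, 51, 49, 49, 51]
t=23: [139, 139, 137, 139, 139, 137, 139, 139, 137]
t=24: [127, 127, 125, 127, 127, 125, 127, 127, 125]
t=25: [91, 91, 89, 91, 91, 89, 91, 91, 89]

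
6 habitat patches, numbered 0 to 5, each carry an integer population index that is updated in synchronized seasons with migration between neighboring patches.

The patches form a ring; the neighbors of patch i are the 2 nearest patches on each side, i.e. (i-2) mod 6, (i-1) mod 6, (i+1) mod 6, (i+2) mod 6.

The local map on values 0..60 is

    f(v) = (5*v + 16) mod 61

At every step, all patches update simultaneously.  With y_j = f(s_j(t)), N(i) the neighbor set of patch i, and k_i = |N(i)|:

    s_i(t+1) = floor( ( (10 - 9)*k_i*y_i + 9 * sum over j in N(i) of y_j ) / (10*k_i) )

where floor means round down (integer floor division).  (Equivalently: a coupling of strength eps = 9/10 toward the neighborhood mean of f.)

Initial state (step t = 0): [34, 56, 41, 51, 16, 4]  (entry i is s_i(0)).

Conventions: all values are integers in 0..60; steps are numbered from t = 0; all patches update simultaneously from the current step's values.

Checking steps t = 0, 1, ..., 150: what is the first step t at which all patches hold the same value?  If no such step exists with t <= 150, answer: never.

Answer: 17
Key observation: Synchronization is absorbing here: once all patches are equal they stay equal, and step 17 is the first all-equal step.

Derivation:
t=0: [34, 56, 41, 51, 16, 4]  (not all equal)
t=1: [36, 28, 30, 38, 26, 29]  (not all equal)
t=2: [33, 30, 25, 34, 29, 25]  (not all equal)
t=3: [33, 26, 34, 27, 26, 34]  (not all equal)
t=4: [18, 23, 30, 15, 23, 30]  (not all equal)
t=5: [28, 37, 25, 26, 37, 25]  (not all equal)
t=6: [20, 23, 23, 19, 23, 23]  (not all equal)
t=7: [13, 28, 28, 13, 28, 28]  (not all equal)
t=8: [32, 27, 27, 32, 27, 27]  (not all equal)
t=9: [31, 40, 40, 31, 40, 40]  (not all equal)
t=10: [34, 40, 40, 34, 40, 40]  (not all equal)
t=11: [30, 19, 19, 30, 19, 19]  (not all equal)
t=12: [49, 47, 47, 49, 47, 47]  (not all equal)
t=13: [8, 11, 11, 8, 11, 11]  (not all equal)
t=14: [14, 30, 30, 14, 30, 30]  (not all equal)
t=15: [42, 35, 35, 42, 35, 35]  (not all equal)
t=16: [11, 23, 23, 11, 23, 23]  (not all equal)
t=17: [9, 9, 9, 9, 9, 9]  (all equal)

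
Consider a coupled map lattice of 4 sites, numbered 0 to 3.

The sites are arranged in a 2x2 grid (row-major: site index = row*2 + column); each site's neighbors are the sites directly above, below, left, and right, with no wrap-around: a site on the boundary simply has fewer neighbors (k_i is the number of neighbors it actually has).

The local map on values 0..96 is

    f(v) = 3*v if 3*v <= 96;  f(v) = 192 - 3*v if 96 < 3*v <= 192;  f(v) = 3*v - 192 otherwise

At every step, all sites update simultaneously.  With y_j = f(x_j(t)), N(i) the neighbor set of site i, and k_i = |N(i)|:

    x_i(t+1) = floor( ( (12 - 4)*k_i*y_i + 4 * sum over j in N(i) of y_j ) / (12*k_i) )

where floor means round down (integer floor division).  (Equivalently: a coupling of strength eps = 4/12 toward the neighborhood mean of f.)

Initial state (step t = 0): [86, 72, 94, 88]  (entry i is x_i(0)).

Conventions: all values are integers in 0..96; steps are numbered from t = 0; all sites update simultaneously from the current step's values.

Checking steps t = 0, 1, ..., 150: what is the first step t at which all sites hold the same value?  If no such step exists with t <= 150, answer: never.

Simulating step by step:
t=0: [86, 72, 94, 88]  (not all equal)
t=1: [63, 39, 83, 67]  (not all equal)
t=2: [24, 52, 40, 28]  (not all equal)
t=3: [66, 50, 74, 74]  (not all equal)
t=4: [16, 34, 26, 32]  (not all equal)
t=5: [60, 84, 76, 92]  (not all equal)
t=6: [24, 56, 40, 72]  (not all equal)
t=7: [64, 32, 64, 32]  (not all equal)
t=8: [16, 80, 16, 80]  (not all equal)
t=9: [48, 48, 48, 48]  (all equal)

Answer: 9
Key observation: Synchronization is absorbing here: once all sites are equal they stay equal, and step 9 is the first all-equal step.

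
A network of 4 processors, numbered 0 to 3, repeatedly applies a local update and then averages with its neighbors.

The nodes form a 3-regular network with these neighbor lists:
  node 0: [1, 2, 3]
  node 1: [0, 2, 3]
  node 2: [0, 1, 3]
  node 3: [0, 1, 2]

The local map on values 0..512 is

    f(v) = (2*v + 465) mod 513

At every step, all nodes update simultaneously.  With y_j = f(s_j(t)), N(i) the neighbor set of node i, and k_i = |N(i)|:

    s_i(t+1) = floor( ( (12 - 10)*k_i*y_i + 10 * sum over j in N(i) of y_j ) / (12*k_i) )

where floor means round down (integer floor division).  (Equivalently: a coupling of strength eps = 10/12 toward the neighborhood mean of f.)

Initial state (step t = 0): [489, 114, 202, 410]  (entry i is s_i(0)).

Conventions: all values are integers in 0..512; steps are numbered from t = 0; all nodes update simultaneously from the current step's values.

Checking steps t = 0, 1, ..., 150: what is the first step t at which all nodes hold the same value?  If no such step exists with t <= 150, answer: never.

Simulating step by step:
t=0: [489, 114, 202, 410]  (not all equal)
t=1: [290, 316, 297, 307]  (not all equal)
t=2: [46, 41, 45, 43]  (not all equal)
t=3: [39, 40, 39, 39]  (not all equal)
t=4: [30, 30, 30, 30]  (all equal)

Answer: 4
Key observation: Synchronization is absorbing here: once all nodes are equal they stay equal, and step 4 is the first all-equal step.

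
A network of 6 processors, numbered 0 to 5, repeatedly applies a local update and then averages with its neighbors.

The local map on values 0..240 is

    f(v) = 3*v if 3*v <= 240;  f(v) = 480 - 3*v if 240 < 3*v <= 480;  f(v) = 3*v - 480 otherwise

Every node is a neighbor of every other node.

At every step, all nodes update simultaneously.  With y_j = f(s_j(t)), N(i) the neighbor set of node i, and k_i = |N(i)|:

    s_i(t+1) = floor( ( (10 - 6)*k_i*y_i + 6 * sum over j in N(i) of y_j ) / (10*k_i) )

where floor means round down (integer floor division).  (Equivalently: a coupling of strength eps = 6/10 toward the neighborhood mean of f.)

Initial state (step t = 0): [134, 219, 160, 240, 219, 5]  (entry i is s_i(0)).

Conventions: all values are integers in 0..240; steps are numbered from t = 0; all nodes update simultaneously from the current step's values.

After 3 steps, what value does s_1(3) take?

Simulating step by step:
t=0: [134, 219, 160, 240, 219, 5]
t=1: [104, 132, 82, 149, 132, 86]
t=2: [146, 122, 164, 108, 122, 161]
t=3: [64, 84, 56, 96, 84, 53]

Answer: s_1(3) = 84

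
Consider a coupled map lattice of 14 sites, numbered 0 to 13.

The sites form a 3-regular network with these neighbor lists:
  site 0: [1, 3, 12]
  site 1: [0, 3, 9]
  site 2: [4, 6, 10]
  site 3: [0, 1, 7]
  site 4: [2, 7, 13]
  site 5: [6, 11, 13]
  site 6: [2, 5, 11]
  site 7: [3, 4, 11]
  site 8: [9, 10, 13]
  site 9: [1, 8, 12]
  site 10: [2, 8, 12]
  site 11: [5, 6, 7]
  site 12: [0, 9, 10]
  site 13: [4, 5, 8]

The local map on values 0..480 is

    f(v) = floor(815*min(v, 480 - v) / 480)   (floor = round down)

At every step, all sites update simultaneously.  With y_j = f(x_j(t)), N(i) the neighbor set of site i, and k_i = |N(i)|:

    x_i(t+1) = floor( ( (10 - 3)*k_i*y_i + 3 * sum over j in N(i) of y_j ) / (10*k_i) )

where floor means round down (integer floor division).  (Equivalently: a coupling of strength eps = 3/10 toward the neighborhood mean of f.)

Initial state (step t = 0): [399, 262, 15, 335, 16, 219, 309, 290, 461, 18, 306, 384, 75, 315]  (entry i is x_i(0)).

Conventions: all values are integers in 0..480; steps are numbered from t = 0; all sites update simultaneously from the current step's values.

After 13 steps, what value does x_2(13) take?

Answer: x_2(13) = 169

Derivation:
t=0: [399, 262, 15, 335, 16, 219, 309, 290, 461, 18, 306, 384, 75, 315]
t=1: [170, 300, 78, 255, 81, 333, 258, 269, 82, 73, 224, 212, 135, 239]
t=2: [293, 292, 181, 362, 185, 288, 337, 338, 188, 153, 316, 349, 239, 336]
t=3: [314, 300, 298, 227, 299, 299, 254, 242, 301, 285, 297, 236, 368, 266]
t=4: [284, 313, 316, 368, 322, 329, 369, 392, 312, 311, 297, 389, 225, 345]
t=5: [317, 278, 271, 209, 253, 236, 200, 165, 282, 295, 311, 167, 360, 241]
t=6: [283, 333, 348, 337, 373, 382, 341, 298, 335, 307, 289, 300, 229, 395]
t=7: [321, 261, 230, 258, 194, 184, 234, 289, 248, 293, 312, 284, 366, 160]
t=8: [282, 355, 374, 359, 328, 318, 381, 330, 362, 317, 297, 335, 222, 293]
t=9: [314, 230, 198, 223, 255, 265, 187, 248, 230, 272, 292, 241, 355, 295]
t=10: [294, 374, 337, 371, 371, 359, 332, 391, 371, 346, 317, 391, 243, 333]
t=11: [297, 198, 240, 194, 193, 208, 235, 157, 204, 235, 276, 166, 363, 231]
t=12: [303, 339, 392, 321, 335, 354, 383, 279, 355, 367, 337, 298, 244, 377]
t=13: [300, 243, 169, 276, 238, 213, 181, 321, 209, 218, 245, 288, 353, 188]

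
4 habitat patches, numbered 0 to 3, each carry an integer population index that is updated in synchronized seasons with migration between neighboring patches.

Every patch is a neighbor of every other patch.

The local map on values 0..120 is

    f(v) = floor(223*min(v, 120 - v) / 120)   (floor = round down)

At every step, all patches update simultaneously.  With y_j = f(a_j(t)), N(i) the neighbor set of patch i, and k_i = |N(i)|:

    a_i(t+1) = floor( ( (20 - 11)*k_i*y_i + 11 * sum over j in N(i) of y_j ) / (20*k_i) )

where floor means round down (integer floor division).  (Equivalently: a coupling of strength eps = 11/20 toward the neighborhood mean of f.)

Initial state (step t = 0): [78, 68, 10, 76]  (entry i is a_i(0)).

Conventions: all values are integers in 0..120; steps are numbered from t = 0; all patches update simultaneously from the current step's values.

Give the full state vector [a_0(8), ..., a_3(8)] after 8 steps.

Answer: [65, 65, 65, 65]

Derivation:
t=0: [78, 68, 10, 76]
t=1: [70, 75, 54, 71]
t=2: [91, 89, 93, 91]
t=3: [53, 54, 52, 53]
t=4: [98, 98, 97, 98]
t=5: [40, 40, 40, 40]
t=6: [74, 74, 74, 74]
t=7: [85, 85, 85, 85]
t=8: [65, 65, 65, 65]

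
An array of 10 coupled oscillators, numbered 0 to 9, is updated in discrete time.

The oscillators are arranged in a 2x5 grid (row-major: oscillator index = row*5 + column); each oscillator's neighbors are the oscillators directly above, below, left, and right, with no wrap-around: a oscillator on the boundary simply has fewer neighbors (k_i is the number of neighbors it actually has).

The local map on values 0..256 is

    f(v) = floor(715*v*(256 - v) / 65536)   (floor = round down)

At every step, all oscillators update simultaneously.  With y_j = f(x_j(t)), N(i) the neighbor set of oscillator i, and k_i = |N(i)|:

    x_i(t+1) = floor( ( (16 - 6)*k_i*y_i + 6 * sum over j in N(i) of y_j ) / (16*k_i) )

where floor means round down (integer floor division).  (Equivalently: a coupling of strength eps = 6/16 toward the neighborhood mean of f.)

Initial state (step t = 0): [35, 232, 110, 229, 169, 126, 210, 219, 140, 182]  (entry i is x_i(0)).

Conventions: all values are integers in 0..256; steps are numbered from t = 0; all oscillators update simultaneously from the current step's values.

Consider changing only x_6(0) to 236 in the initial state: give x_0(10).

Simulating step by step:
t=0: [35, 232, 110, 229, 169, 126, 236, 219, 140, 182]
t=1: [97, 76, 136, 105, 139, 136, 72, 105, 148, 154]
t=2: [166, 154, 172, 173, 174, 169, 152, 169, 173, 172]
t=3: [163, 168, 159, 156, 155, 162, 168, 160, 156, 156]
t=4: [164, 162, 167, 169, 170, 164, 162, 166, 169, 170]
t=5: [164, 165, 162, 160, 159, 164, 165, 162, 160, 159]
t=6: [163, 163, 165, 167, 167, 163, 163, 165, 167, 167]
t=7: [165, 164, 163, 162, 162, 165, 164, 163, 162, 162]
t=8: [163, 164, 165, 165, 166, 163, 164, 165, 165, 166]
t=9: [164, 164, 163, 162, 162, 164, 164, 163, 162, 162]
t=10: [164, 164, 165, 165, 166, 164, 164, 165, 165, 166]

Answer: x_0(10) = 164
Key observation: This trace re-runs the system from the modified initial state.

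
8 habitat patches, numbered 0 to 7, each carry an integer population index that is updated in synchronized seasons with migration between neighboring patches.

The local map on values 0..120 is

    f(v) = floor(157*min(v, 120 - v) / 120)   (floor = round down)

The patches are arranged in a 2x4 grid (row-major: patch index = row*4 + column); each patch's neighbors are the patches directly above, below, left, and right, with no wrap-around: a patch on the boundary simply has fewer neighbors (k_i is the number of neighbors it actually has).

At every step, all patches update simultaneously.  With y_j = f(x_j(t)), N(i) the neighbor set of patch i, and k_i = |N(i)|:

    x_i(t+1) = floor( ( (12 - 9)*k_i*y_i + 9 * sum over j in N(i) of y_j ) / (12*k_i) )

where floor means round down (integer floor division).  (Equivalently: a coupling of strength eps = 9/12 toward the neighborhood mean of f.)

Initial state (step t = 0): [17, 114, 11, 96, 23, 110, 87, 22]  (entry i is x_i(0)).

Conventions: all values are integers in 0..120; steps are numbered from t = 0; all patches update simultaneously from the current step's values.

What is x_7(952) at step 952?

Answer: x_7(952) = 77
Key observation: The state at step 9, [59, 58, 56, 56, 59, 58, 56, 56], reappears at step 13: the system is in a cycle of period 4 from step 9 on.  Therefore the state at step 952 equals the state at step 9 + ((952 - 9) mod 4) = 12, which is [74, 75, 77, 77, 74, 75, 77, 77].

Derivation:
t=0: [17, 114, 11, 96, 23, 110, 87, 22]
t=1: [19, 14, 23, 23, 20, 23, 24, 34]
t=2: [22, 25, 27, 35, 26, 26, 33, 33]
t=3: [31, 32, 38, 40, 31, 35, 38, 43]
t=4: [40, 43, 47, 52, 41, 43, 49, 51]
t=5: [53, 56, 62, 64, 53, 57, 61, 66]
t=6: [70, 72, 74, 72, 70, 73, 74, 73]
t=7: [63, 62, 61, 60, 63, 62, 60, 61]
t=8: [74, 75, 77, 77, 74, 75, 76, 77]
t=9: [59, 58, 56, 56, 59, 58, 56, 56]
t=10: [76, 75, 73, 73, 76, 75, 73, 73]
t=11: [57, 58, 60, 61, 57, 58, 60, 61]
t=12: [74, 75, 77, 77, 74, 75, 77, 77]
t=13: [59, 58, 56, 56, 59, 58, 56, 56]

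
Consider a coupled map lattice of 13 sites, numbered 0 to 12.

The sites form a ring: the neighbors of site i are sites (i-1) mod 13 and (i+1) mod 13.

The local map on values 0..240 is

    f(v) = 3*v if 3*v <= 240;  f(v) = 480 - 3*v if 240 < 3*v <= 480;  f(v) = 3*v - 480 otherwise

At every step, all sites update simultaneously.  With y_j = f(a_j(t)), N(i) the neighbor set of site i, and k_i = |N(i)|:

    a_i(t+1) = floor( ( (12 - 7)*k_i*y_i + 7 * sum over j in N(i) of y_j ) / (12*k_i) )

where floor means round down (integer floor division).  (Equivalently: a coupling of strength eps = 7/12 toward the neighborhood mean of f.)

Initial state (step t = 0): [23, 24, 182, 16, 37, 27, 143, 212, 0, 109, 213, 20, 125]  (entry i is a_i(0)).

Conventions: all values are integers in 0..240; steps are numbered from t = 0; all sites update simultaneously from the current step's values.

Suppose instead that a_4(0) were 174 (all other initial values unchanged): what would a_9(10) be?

Answer: a_9(10) = 187
Key observation: This trace re-runs the system from the modified initial state.

Derivation:
t=0: [23, 24, 182, 16, 174, 27, 143, 212, 0, 109, 213, 20, 125]
t=1: [80, 69, 62, 51, 55, 60, 90, 79, 90, 110, 128, 102, 81]
t=2: [229, 210, 182, 166, 165, 184, 209, 221, 200, 151, 134, 169, 219]
t=3: [181, 142, 76, 31, 32, 77, 135, 154, 111, 69, 48, 85, 142]
t=4: [57, 107, 137, 133, 134, 146, 103, 72, 126, 171, 186, 151, 106]
t=5: [164, 136, 98, 76, 68, 90, 146, 169, 115, 66, 50, 81, 125]
t=6: [56, 87, 165, 208, 212, 159, 86, 62, 121, 165, 189, 173, 116]
t=7: [172, 144, 112, 109, 107, 111, 147, 176, 107, 65, 52, 80, 115]
t=8: [68, 72, 118, 152, 153, 119, 73, 77, 137, 173, 191, 184, 136]
t=9: [169, 186, 122, 52, 51, 121, 194, 180, 107, 63, 71, 78, 110]
t=10: [77, 73, 115, 142, 143, 123, 94, 101, 138, 187, 212, 203, 138]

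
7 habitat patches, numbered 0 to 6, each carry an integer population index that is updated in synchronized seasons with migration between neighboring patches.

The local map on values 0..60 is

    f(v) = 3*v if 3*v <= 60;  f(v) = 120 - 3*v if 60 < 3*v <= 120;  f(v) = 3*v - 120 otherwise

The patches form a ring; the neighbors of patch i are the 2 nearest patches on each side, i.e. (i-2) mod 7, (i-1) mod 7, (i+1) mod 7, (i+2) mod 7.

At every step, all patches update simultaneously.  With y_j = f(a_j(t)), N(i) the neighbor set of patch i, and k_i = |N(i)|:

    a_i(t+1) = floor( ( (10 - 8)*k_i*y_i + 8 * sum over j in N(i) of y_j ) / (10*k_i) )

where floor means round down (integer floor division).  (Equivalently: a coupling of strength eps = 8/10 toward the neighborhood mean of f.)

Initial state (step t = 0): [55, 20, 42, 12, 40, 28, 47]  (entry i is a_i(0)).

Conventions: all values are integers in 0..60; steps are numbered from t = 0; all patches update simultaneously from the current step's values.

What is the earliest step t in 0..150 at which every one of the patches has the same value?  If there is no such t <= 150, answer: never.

Simulating step by step:
t=0: [55, 20, 42, 12, 40, 28, 47]  (not all equal)
t=1: [33, 33, 29, 27, 19, 27, 32]  (not all equal)
t=2: [27, 27, 34, 37, 38, 36, 32]  (not all equal)
t=3: [26, 25, 22, 16, 13, 18, 24]  (not all equal)
t=4: [48, 47, 45, 48, 48, 46, 45]  (not all equal)
t=5: [18, 19, 21, 20, 19, 21, 20]  (not all equal)
t=6: [57, 57, 57, 57, 58, 57, 57]  (not all equal)
t=7: [51, 51, 51, 51, 51, 51, 51]  (all equal)

Answer: 7
Key observation: Synchronization is absorbing here: once all patches are equal they stay equal, and step 7 is the first all-equal step.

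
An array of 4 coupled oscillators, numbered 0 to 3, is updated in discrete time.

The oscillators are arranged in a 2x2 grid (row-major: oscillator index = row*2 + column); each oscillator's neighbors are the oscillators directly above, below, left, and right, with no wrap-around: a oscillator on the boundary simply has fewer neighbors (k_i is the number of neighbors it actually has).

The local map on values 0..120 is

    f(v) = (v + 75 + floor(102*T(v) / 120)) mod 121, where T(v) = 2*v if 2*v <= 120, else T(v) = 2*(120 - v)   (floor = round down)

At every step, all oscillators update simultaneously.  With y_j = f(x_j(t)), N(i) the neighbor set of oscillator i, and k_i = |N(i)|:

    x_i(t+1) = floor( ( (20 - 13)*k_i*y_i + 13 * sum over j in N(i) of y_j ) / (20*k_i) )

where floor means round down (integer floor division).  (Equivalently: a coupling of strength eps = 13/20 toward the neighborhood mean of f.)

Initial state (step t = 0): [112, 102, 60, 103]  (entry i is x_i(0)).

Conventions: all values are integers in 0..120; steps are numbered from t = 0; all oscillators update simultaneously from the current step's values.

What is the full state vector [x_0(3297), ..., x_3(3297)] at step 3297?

Answer: [92, 92, 92, 92]
Key observation: The state at step 3, [92, 92, 92, 92], reappears at step 5: the system is in a cycle of period 2 from step 3 on.  Therefore the state at step 3297 equals the state at step 3 + ((3297 - 3) mod 2) = 3, which is [92, 92, 92, 92].

Derivation:
t=0: [112, 102, 60, 103]
t=1: [93, 83, 93, 95]
t=2: [94, 94, 91, 93]
t=3: [92, 92, 92, 92]
t=4: [93, 93, 93, 93]
t=5: [92, 92, 92, 92]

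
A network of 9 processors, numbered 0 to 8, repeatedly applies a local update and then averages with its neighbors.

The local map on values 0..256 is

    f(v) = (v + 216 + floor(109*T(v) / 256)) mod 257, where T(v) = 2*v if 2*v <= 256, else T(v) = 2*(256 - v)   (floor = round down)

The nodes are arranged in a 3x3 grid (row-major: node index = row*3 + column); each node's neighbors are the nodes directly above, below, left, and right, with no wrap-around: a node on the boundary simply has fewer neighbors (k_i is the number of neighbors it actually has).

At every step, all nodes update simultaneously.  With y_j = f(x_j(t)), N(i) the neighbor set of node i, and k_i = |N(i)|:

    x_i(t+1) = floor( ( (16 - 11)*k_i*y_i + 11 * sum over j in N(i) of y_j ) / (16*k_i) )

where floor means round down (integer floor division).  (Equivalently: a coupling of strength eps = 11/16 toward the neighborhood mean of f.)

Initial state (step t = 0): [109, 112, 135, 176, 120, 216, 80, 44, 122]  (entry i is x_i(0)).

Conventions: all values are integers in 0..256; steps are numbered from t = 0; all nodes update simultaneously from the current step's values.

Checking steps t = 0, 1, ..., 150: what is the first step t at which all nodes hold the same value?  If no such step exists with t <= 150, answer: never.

Simulating step by step:
t=0: [109, 112, 135, 176, 120, 216, 80, 44, 122]  (not all equal)
t=1: [176, 175, 190, 166, 162, 194, 116, 120, 143]  (not all equal)
t=2: [201, 202, 203, 195, 198, 202, 185, 187, 194]  (not all equal)
t=3: [205, 206, 206, 205, 205, 206, 204, 204, 205]  (not all equal)
t=4: [207, 207, 207, 207, 207, 207, 207, 207, 207]  (all equal)

Answer: 4
Key observation: Synchronization is absorbing here: once all nodes are equal they stay equal, and step 4 is the first all-equal step.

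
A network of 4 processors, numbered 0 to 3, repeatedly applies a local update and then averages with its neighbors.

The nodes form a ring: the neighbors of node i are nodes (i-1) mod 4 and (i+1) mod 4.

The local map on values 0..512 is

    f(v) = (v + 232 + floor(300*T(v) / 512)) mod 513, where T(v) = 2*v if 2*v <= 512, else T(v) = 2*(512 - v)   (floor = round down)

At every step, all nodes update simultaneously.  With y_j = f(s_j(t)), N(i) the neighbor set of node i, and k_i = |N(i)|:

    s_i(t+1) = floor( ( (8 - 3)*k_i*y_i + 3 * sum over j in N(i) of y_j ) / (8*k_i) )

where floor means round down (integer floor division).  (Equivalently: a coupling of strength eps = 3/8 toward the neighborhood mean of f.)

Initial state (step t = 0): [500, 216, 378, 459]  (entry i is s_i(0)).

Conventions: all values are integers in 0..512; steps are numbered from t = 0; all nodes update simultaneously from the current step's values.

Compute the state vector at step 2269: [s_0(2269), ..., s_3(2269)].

Answer: [272, 272, 272, 272]
Key observation: The state at step 9, [272, 272, 272, 272], reappears at step 10: the system is in a cycle of period 1 from step 9 on.  Therefore the state at step 2269 equals the state at step 9 + ((2269 - 9) mod 1) = 9, which is [272, 272, 272, 272].

Derivation:
t=0: [500, 216, 378, 459]
t=1: [225, 208, 239, 241]
t=2: [206, 189, 226, 234]
t=3: [170, 150, 197, 212]
t=4: [96, 71, 133, 155]
t=5: [357, 325, 87, 118]
t=6: [301, 291, 403, 431]
t=7: [262, 264, 251, 249]
t=8: [270, 271, 264, 262]
t=9: [272, 272, 272, 272]
t=10: [272, 272, 272, 272]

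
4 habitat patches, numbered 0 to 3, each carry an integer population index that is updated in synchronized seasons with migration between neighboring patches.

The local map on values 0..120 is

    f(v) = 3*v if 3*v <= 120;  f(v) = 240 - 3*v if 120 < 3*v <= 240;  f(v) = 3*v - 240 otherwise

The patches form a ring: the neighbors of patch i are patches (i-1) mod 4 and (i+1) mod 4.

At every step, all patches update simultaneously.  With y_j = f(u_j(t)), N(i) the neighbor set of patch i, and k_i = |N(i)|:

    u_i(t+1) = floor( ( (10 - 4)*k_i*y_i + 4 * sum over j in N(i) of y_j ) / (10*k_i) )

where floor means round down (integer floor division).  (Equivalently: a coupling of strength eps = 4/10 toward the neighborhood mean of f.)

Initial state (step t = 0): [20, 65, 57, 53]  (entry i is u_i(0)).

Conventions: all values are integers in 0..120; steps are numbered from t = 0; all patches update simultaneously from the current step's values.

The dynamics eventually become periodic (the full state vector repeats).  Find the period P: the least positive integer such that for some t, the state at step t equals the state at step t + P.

Simulating step by step:
t=0: [20, 65, 57, 53]
t=1: [61, 52, 66, 74]
t=2: [54, 70, 45, 30]
t=3: [70, 54, 87, 90]
t=4: [39, 57, 34, 28]
t=5: [100, 85, 91, 94]
t=6: [47, 27, 31, 43]
t=7: [97, 87, 94, 105]
t=8: [49, 31, 44, 63]
t=9: [84, 96, 93, 70]
t=10: [22, 39, 39, 28]
t=11: [79, 106, 110, 87]
t=12: [21, 65, 73, 31]
t=13: [65, 43, 40, 72]
t=14: [54, 99, 99, 47]
t=15: [78, 61, 65, 86]
t=16: [18, 44, 42, 21]
t=17: [66, 98, 102, 71]
t=18: [41, 54, 55, 37]
t=19: [108, 85, 82, 105]
t=20: [68, 27, 21, 63]
t=21: [48, 68, 64, 50]
t=22: [82, 50, 54, 82]
t=23: [22, 70, 66, 20]
t=24: [57, 39, 43, 57]
t=25: [78, 106, 103, 77]
t=26: [21, 61, 58, 20]
t=27: [61, 60, 63, 61]
t=28: [57, 57, 54, 55]
t=29: [70, 70, 75, 74]
t=30: [27, 27, 18, 19]
t=31: [76, 75, 60, 61]
t=32: [21, 23, 50, 48]
t=33: [70, 72, 87, 88]
t=34: [27, 24, 22, 24]
t=35: [77, 72, 68, 72]
t=36: [15, 23, 31, 23]
t=37: [54, 69, 83, 69]
t=38: [60, 37, 18, 37]
t=39: [80, 89, 76, 89]
t=40: [10, 18, 18, 18]
t=41: [39, 49, 54, 49]
t=42: [107, 94, 84, 94]
t=43: [65, 43, 24, 43]
t=44: [71, 90, 87, 90]
t=45: [28, 27, 24, 27]
t=46: [82, 79, 75, 79]
t=47: [4, 6, 10, 6]
t=48: [14, 19, 25, 19]
t=49: [48, 57, 67, 57]
t=50: [85, 68, 51, 68]
t=51: [23, 42, 66, 42]
t=52: [87, 90, 70, 90]
t=53: [24, 28, 30, 28]
t=54: [76, 82, 87, 82]
t=55: [9, 10, 15, 10]
t=56: [28, 32, 39, 32]
t=57: [88, 97, 108, 97]
t=58: [34, 52, 70, 52]
t=59: [94, 76, 51, 76]
t=60: [30, 33, 57, 33]
t=61: [93, 91, 81, 91]
t=62: [36, 28, 15, 28]
t=63: [98, 81, 60, 81]
t=64: [33, 24, 37, 24]
t=65: [88, 85, 95, 85]
t=66: [20, 22, 33, 22]
t=67: [62, 71, 85, 71]
t=68: [43, 30, 19, 30]
t=69: [102, 87, 70, 87]
t=70: [48, 31, 26, 31]
t=71: [94, 90, 84, 90]
t=72: [37, 28, 19, 28]
t=73: [100, 84, 67, 84]
t=74: [40, 27, 28, 27]
t=75: [104, 89, 82, 89]
t=76: [54, 31, 14, 31]
t=77: [84, 79, 62, 79]
t=78: [8, 15, 33, 15]
t=79: [32, 51, 77, 51]
t=80: [92, 73, 40, 73]
t=81: [30, 43, 80, 43]
t=82: [98, 84, 44, 84]
t=83: [37, 39, 69, 39]
t=84: [113, 99, 66, 99]
t=85: [82, 62, 48, 62]
t=86: [25, 52, 79, 52]
t=87: [78, 66, 35, 66]
t=88: [20, 47, 79, 47]
t=89: [75, 72, 41, 72]
t=90: [18, 40, 79, 40]
t=91: [80, 83, 49, 83]
t=92: [3, 24, 59, 24]
t=93: [34, 57, 66, 57]
t=94: [88, 70, 52, 70]
t=95: [26, 39, 62, 39]
t=96: [93, 96, 79, 96]
t=97: [42, 37, 21, 37]
t=98: [112, 102, 82, 102]
t=99: [84, 60, 30, 60]
t=100: [31, 56, 78, 56]
t=101: [84, 63, 32, 63]
t=102: [27, 52, 78, 52]
t=103: [82, 67, 37, 67]
t=104: [19, 46, 82, 46]
t=105: [75, 73, 44, 73]
t=106: [17, 37, 73, 37]
t=107: [75, 81, 57, 81]
t=108: [10, 18, 42, 18]
t=109: [39, 61, 90, 61]
t=110: [93, 63, 40, 63]
t=111: [43, 62, 92, 62]
t=112: [88, 61, 43, 61]
t=113: [37, 61, 89, 61]
t=114: [89, 61, 39, 61]
t=115: [39, 63, 93, 63]
t=116: [90, 61, 43, 61]
t=117: [40, 62, 89, 62]
t=118: [93, 61, 37, 61]
t=119: [46, 64, 89, 64]
t=120: [80, 54, 35, 54]
t=121: [31, 67, 94, 67]
t=122: [71, 50, 40, 50]
t=123: [52, 83, 108, 83]
t=124: [54, 39, 54, 39]
t=125: [93, 101, 93, 101]
t=126: [48, 53, 48, 53]
t=127: [90, 87, 90, 87]
t=128: [26, 24, 26, 24]
t=129: [75, 74, 75, 74]
t=130: [16, 16, 16, 16]
t=131: [48, 48, 48, 48]
t=132: [96, 96, 96, 96]
t=133: [48, 48, 48, 48]

Answer: 2
Key observation: The state at step 131, [48, 48, 48, 48], reappears at step 133 — and no state repeats earlier — so the cycle the system enters has period 2.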